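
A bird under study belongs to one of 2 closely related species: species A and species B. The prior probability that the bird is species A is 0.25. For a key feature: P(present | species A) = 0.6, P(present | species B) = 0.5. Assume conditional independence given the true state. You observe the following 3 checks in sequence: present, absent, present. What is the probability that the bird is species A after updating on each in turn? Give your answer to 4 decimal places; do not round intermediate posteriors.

0.2775

Each posterior becomes the prior for the next update.
After 'present': P(species A) = 0.6·0.2500 / (0.6·0.2500 + 0.5·0.7500) ≈ 0.2857
After 'absent': P(species A) = 0.4·0.2857 / (0.4·0.2857 + 0.5·0.7143) ≈ 0.2424
After 'present': P(species A) = 0.6·0.2424 / (0.6·0.2424 + 0.5·0.7576) ≈ 0.2775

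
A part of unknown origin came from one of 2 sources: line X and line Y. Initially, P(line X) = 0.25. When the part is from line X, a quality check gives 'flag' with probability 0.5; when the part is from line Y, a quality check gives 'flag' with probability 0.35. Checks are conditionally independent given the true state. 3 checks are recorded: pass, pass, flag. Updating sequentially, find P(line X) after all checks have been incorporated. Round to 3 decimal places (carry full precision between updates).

After 'pass': P(line X) = 0.5·0.2500 / (0.5·0.2500 + 0.65·0.7500) ≈ 0.2041
After 'pass': P(line X) = 0.5·0.2041 / (0.5·0.2041 + 0.65·0.7959) ≈ 0.1647
After 'flag': P(line X) = 0.5·0.1647 / (0.5·0.1647 + 0.35·0.8353) ≈ 0.2198

0.220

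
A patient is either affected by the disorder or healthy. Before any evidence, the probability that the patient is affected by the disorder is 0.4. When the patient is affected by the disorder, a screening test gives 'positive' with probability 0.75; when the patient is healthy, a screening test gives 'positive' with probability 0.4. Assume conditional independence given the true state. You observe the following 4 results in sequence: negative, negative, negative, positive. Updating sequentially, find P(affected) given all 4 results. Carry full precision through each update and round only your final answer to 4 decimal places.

0.0829

Each posterior becomes the prior for the next update.
After 'negative': P(affected) = 0.25·0.4000 / (0.25·0.4000 + 0.6·0.6000) ≈ 0.2174
After 'negative': P(affected) = 0.25·0.2174 / (0.25·0.2174 + 0.6·0.7826) ≈ 0.1037
After 'negative': P(affected) = 0.25·0.1037 / (0.25·0.1037 + 0.6·0.8963) ≈ 0.0460
After 'positive': P(affected) = 0.75·0.0460 / (0.75·0.0460 + 0.4·0.9540) ≈ 0.0829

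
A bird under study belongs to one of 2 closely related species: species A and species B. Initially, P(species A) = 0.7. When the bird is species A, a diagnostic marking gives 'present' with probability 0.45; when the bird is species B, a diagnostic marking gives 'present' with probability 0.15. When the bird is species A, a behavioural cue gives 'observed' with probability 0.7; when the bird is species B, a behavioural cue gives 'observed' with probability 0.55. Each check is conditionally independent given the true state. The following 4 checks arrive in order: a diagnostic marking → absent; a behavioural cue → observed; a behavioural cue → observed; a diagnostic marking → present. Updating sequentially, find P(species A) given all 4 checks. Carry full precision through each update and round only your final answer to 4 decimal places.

After a diagnostic marking='absent': P(species A) = 0.55·0.7000 / (0.55·0.7000 + 0.85·0.3000) ≈ 0.6016
After a behavioural cue='observed': P(species A) = 0.7·0.6016 / (0.7·0.6016 + 0.55·0.3984) ≈ 0.6577
After a behavioural cue='observed': P(species A) = 0.7·0.6577 / (0.7·0.6577 + 0.55·0.3423) ≈ 0.7098
After a diagnostic marking='present': P(species A) = 0.45·0.7098 / (0.45·0.7098 + 0.15·0.2902) ≈ 0.8801

0.8801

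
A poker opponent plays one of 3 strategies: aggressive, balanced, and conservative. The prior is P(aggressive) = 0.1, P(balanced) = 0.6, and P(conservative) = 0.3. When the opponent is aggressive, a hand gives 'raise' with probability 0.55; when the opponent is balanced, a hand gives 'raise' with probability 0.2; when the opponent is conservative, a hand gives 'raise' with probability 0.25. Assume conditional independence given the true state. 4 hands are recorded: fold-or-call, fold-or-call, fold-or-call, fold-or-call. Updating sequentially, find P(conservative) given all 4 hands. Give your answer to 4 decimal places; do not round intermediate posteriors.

0.2753

Apply Bayes' rule sequentially, carrying P(conservative) forward.
After 'fold-or-call': normaliser = 0.45·0.1000 + 0.8·0.6000 + 0.75·0.3000; P(aggressive) ≈ 0.0600, P(balanced) ≈ 0.6400, P(conservative) ≈ 0.3000
After 'fold-or-call': normaliser = 0.45·0.0600 + 0.8·0.6400 + 0.75·0.3000; P(aggressive) ≈ 0.0353, P(balanced) ≈ 0.6702, P(conservative) ≈ 0.2945
After 'fold-or-call': normaliser = 0.45·0.0353 + 0.8·0.6702 + 0.75·0.2945; P(aggressive) ≈ 0.0206, P(balanced) ≈ 0.6936, P(conservative) ≈ 0.2858
After 'fold-or-call': normaliser = 0.45·0.0206 + 0.8·0.6936 + 0.75·0.2858; P(aggressive) ≈ 0.0119, P(balanced) ≈ 0.7128, P(conservative) ≈ 0.2753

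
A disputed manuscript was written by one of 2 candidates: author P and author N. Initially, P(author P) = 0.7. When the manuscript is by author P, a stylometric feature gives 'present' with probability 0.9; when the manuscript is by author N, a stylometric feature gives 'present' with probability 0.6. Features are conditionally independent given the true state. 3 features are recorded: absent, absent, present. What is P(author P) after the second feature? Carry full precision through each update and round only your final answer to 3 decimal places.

0.127

Each posterior becomes the prior for the next update.
After 'absent': P(author P) = 0.1·0.7000 / (0.1·0.7000 + 0.4·0.3000) ≈ 0.3684
After 'absent': P(author P) = 0.1·0.3684 / (0.1·0.3684 + 0.4·0.6316) ≈ 0.1273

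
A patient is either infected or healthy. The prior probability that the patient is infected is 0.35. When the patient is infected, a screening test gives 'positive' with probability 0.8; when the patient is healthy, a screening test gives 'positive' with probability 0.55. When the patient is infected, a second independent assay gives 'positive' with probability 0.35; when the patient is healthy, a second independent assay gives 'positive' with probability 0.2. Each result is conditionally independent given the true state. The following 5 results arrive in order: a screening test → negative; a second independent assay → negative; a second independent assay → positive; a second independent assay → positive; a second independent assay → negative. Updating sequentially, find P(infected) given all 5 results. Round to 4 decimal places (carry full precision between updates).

After a screening test='negative': P(infected) = 0.2·0.3500 / (0.2·0.3500 + 0.45·0.6500) ≈ 0.1931
After a second independent assay='negative': P(infected) = 0.65·0.1931 / (0.65·0.1931 + 0.8·0.8069) ≈ 0.1628
After a second independent assay='positive': P(infected) = 0.35·0.1628 / (0.35·0.1628 + 0.2·0.8372) ≈ 0.2539
After a second independent assay='positive': P(infected) = 0.35·0.2539 / (0.35·0.2539 + 0.2·0.7461) ≈ 0.3732
After a second independent assay='negative': P(infected) = 0.65·0.3732 / (0.65·0.3732 + 0.8·0.6268) ≈ 0.3261

0.3261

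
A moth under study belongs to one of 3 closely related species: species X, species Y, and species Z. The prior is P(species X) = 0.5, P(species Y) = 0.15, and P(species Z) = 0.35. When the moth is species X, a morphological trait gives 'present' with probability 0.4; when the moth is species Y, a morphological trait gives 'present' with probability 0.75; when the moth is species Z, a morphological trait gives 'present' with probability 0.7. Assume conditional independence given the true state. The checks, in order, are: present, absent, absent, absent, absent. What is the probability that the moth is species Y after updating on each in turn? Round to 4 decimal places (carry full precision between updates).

0.0155

Each posterior becomes the prior for the next update.
After 'present': normaliser = 0.4·0.5000 + 0.75·0.1500 + 0.7·0.3500; P(species X) ≈ 0.3587, P(species Y) ≈ 0.2018, P(species Z) ≈ 0.4395
After 'absent': normaliser = 0.6·0.3587 + 0.25·0.2018 + 0.3·0.4395; P(species X) ≈ 0.5415, P(species Y) ≈ 0.1269, P(species Z) ≈ 0.3316
After 'absent': normaliser = 0.6·0.5415 + 0.25·0.1269 + 0.3·0.3316; P(species X) ≈ 0.7123, P(species Y) ≈ 0.0696, P(species Z) ≈ 0.2181
After 'absent': normaliser = 0.6·0.7123 + 0.25·0.0696 + 0.3·0.2181; P(species X) ≈ 0.8377, P(species Y) ≈ 0.0341, P(species Z) ≈ 0.1283
After 'absent': normaliser = 0.6·0.8377 + 0.25·0.0341 + 0.3·0.1283; P(species X) ≈ 0.9145, P(species Y) ≈ 0.0155, P(species Z) ≈ 0.0700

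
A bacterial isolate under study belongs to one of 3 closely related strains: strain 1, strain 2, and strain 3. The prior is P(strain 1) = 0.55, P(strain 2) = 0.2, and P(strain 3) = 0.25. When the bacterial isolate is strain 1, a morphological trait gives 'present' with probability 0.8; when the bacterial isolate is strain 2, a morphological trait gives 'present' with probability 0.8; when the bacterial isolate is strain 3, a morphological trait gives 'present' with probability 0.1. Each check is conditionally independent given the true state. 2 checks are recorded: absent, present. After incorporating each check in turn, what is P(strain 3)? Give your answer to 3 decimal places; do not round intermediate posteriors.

0.158

Each posterior becomes the prior for the next update.
After 'absent': normaliser = 0.2·0.5500 + 0.2·0.2000 + 0.9·0.2500; P(strain 1) ≈ 0.2933, P(strain 2) ≈ 0.1067, P(strain 3) ≈ 0.6000
After 'present': normaliser = 0.8·0.2933 + 0.8·0.1067 + 0.1·0.6000; P(strain 1) ≈ 0.6175, P(strain 2) ≈ 0.2246, P(strain 3) ≈ 0.1579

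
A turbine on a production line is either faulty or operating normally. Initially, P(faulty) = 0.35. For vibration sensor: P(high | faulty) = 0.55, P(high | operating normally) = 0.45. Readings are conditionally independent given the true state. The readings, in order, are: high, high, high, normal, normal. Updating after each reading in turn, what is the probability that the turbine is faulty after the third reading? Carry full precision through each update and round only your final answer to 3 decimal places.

Each posterior becomes the prior for the next update.
After 'high': P(faulty) = 0.55·0.3500 / (0.55·0.3500 + 0.45·0.6500) ≈ 0.3969
After 'high': P(faulty) = 0.55·0.3969 / (0.55·0.3969 + 0.45·0.6031) ≈ 0.4458
After 'high': P(faulty) = 0.55·0.4458 / (0.55·0.4458 + 0.45·0.5542) ≈ 0.4957

0.496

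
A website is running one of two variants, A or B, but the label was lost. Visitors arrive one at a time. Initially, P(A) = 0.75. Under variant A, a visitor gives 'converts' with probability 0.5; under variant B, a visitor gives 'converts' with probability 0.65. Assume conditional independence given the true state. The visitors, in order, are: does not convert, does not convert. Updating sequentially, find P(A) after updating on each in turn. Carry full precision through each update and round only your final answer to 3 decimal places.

0.860

After 'does not convert': P(A) = 0.5·0.7500 / (0.5·0.7500 + 0.35·0.2500) ≈ 0.8108
After 'does not convert': P(A) = 0.5·0.8108 / (0.5·0.8108 + 0.35·0.1892) ≈ 0.8596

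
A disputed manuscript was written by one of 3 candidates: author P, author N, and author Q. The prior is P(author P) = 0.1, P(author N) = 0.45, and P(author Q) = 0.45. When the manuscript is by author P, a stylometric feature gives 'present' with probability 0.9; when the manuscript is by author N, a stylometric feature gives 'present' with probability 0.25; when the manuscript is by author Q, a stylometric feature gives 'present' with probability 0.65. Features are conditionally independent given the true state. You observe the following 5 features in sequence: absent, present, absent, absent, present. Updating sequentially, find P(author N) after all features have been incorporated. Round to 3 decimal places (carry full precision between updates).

Each posterior becomes the prior for the next update.
After 'absent': normaliser = 0.1·0.1000 + 0.75·0.4500 + 0.35·0.4500; P(author P) ≈ 0.0198, P(author N) ≈ 0.6683, P(author Q) ≈ 0.3119
After 'present': normaliser = 0.9·0.0198 + 0.25·0.6683 + 0.65·0.3119; P(author P) ≈ 0.0460, P(author N) ≈ 0.4310, P(author Q) ≈ 0.5230
After 'absent': normaliser = 0.1·0.0460 + 0.75·0.4310 + 0.35·0.5230; P(author P) ≈ 0.0090, P(author N) ≈ 0.6327, P(author Q) ≈ 0.3583
After 'absent': normaliser = 0.1·0.0090 + 0.75·0.6327 + 0.35·0.3583; P(author P) ≈ 0.0015, P(author N) ≈ 0.7898, P(author Q) ≈ 0.2087
After 'present': normaliser = 0.9·0.0015 + 0.25·0.7898 + 0.65·0.2087; P(author P) ≈ 0.0040, P(author N) ≈ 0.5904, P(author Q) ≈ 0.4056

0.590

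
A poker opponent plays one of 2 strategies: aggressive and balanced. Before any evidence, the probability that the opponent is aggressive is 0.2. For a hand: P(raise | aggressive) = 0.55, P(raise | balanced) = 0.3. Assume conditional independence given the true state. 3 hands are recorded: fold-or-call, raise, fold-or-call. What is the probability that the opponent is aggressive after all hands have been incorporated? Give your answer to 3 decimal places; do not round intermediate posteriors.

0.159

After 'fold-or-call': P(aggressive) = 0.45·0.2000 / (0.45·0.2000 + 0.7·0.8000) ≈ 0.1385
After 'raise': P(aggressive) = 0.55·0.1385 / (0.55·0.1385 + 0.3·0.8615) ≈ 0.2276
After 'fold-or-call': P(aggressive) = 0.45·0.2276 / (0.45·0.2276 + 0.7·0.7724) ≈ 0.1592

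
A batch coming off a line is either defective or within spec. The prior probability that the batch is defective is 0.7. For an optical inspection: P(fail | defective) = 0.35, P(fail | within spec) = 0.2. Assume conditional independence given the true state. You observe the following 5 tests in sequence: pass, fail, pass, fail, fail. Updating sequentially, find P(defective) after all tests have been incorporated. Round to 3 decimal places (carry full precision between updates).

0.892

After 'pass': P(defective) = 0.65·0.7000 / (0.65·0.7000 + 0.8·0.3000) ≈ 0.6547
After 'fail': P(defective) = 0.35·0.6547 / (0.35·0.6547 + 0.2·0.3453) ≈ 0.7684
After 'pass': P(defective) = 0.65·0.7684 / (0.65·0.7684 + 0.8·0.2316) ≈ 0.7294
After 'fail': P(defective) = 0.35·0.7294 / (0.35·0.7294 + 0.2·0.2706) ≈ 0.8251
After 'fail': P(defective) = 0.35·0.8251 / (0.35·0.8251 + 0.2·0.1749) ≈ 0.8920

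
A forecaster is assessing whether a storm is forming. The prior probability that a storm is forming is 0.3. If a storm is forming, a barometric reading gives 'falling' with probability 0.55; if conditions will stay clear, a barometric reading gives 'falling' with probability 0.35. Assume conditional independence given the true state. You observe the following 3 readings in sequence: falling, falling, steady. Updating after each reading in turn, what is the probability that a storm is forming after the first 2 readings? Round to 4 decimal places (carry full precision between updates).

0.5142

Each posterior becomes the prior for the next update.
After 'falling': P(storm) = 0.55·0.3000 / (0.55·0.3000 + 0.35·0.7000) ≈ 0.4024
After 'falling': P(storm) = 0.55·0.4024 / (0.55·0.4024 + 0.35·0.5976) ≈ 0.5142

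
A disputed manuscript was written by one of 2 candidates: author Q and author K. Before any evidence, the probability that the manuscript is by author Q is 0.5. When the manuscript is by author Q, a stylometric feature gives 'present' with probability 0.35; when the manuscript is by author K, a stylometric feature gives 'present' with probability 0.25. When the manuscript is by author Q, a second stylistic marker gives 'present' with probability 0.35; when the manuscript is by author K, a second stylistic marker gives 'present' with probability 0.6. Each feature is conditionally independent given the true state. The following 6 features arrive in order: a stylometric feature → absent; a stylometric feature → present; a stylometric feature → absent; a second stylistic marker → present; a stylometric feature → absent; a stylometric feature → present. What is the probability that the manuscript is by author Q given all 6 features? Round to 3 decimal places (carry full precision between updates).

Each posterior becomes the prior for the next update.
After a stylometric feature='absent': P(author Q) = 0.65·0.5000 / (0.65·0.5000 + 0.75·0.5000) ≈ 0.4643
After a stylometric feature='present': P(author Q) = 0.35·0.4643 / (0.35·0.4643 + 0.25·0.5357) ≈ 0.5482
After a stylometric feature='absent': P(author Q) = 0.65·0.5482 / (0.65·0.5482 + 0.75·0.4518) ≈ 0.5126
After a second stylistic marker='present': P(author Q) = 0.35·0.5126 / (0.35·0.5126 + 0.6·0.4874) ≈ 0.3802
After a stylometric feature='absent': P(author Q) = 0.65·0.3802 / (0.65·0.3802 + 0.75·0.6198) ≈ 0.3471
After a stylometric feature='present': P(author Q) = 0.35·0.3471 / (0.35·0.3471 + 0.25·0.6529) ≈ 0.4267

0.427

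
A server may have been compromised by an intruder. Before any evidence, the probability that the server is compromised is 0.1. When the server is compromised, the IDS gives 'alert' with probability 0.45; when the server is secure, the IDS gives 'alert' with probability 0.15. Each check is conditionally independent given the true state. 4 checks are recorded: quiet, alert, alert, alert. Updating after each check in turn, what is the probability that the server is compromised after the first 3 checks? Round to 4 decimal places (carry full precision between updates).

After 'quiet': P(compromised) = 0.55·0.1000 / (0.55·0.1000 + 0.85·0.9000) ≈ 0.0671
After 'alert': P(compromised) = 0.45·0.0671 / (0.45·0.0671 + 0.15·0.9329) ≈ 0.1774
After 'alert': P(compromised) = 0.45·0.1774 / (0.45·0.1774 + 0.15·0.8226) ≈ 0.3929

0.3929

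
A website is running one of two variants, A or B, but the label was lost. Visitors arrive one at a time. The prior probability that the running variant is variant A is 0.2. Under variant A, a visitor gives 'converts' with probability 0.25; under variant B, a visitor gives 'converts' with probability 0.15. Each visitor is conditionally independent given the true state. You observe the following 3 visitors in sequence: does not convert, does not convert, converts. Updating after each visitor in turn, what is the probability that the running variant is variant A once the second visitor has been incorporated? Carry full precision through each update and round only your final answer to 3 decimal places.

Apply Bayes' rule sequentially, carrying P(A) forward.
After 'does not convert': P(A) = 0.75·0.2000 / (0.75·0.2000 + 0.85·0.8000) ≈ 0.1807
After 'does not convert': P(A) = 0.75·0.1807 / (0.75·0.1807 + 0.85·0.8193) ≈ 0.1629

0.163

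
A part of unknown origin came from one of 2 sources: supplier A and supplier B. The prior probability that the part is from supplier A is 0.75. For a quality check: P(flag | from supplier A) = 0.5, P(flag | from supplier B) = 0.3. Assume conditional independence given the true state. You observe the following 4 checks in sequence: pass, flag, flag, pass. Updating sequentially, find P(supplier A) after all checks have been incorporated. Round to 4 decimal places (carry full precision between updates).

After 'pass': P(supplier A) = 0.5·0.7500 / (0.5·0.7500 + 0.7·0.2500) ≈ 0.6818
After 'flag': P(supplier A) = 0.5·0.6818 / (0.5·0.6818 + 0.3·0.3182) ≈ 0.7812
After 'flag': P(supplier A) = 0.5·0.7812 / (0.5·0.7812 + 0.3·0.2188) ≈ 0.8562
After 'pass': P(supplier A) = 0.5·0.8562 / (0.5·0.8562 + 0.7·0.1438) ≈ 0.8096

0.8096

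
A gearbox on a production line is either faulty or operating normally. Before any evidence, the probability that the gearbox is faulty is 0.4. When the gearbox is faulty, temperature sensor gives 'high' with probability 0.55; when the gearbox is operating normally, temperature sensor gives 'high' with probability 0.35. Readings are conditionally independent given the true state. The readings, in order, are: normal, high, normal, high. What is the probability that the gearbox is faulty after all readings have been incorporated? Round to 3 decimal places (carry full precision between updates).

0.441

After 'normal': P(faulty) = 0.45·0.4000 / (0.45·0.4000 + 0.65·0.6000) ≈ 0.3158
After 'high': P(faulty) = 0.55·0.3158 / (0.55·0.3158 + 0.35·0.6842) ≈ 0.4204
After 'normal': P(faulty) = 0.45·0.4204 / (0.45·0.4204 + 0.65·0.5796) ≈ 0.3343
After 'high': P(faulty) = 0.55·0.3343 / (0.55·0.3343 + 0.35·0.6657) ≈ 0.4410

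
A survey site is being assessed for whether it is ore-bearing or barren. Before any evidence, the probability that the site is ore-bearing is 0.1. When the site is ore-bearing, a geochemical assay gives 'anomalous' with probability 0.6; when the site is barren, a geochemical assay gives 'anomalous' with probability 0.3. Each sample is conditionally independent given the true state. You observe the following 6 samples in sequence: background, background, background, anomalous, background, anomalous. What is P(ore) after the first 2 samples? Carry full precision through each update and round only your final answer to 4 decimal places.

0.0350

After 'background': P(ore) = 0.4·0.1000 / (0.4·0.1000 + 0.7·0.9000) ≈ 0.0597
After 'background': P(ore) = 0.4·0.0597 / (0.4·0.0597 + 0.7·0.9403) ≈ 0.0350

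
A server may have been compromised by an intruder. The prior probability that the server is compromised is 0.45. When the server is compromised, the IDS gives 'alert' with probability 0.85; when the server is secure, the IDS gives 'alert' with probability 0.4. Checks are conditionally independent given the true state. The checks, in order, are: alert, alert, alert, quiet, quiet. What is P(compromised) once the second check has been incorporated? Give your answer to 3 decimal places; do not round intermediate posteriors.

0.787

Each posterior becomes the prior for the next update.
After 'alert': P(compromised) = 0.85·0.4500 / (0.85·0.4500 + 0.4·0.5500) ≈ 0.6349
After 'alert': P(compromised) = 0.85·0.6349 / (0.85·0.6349 + 0.4·0.3651) ≈ 0.7870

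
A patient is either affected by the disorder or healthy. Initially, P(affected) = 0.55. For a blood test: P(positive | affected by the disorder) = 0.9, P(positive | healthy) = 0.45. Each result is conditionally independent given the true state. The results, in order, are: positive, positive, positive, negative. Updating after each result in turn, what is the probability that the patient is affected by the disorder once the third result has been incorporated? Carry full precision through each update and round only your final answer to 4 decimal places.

Apply Bayes' rule sequentially, carrying P(affected) forward.
After 'positive': P(affected) = 0.9·0.5500 / (0.9·0.5500 + 0.45·0.4500) ≈ 0.7097
After 'positive': P(affected) = 0.9·0.7097 / (0.9·0.7097 + 0.45·0.2903) ≈ 0.8302
After 'positive': P(affected) = 0.9·0.8302 / (0.9·0.8302 + 0.45·0.1698) ≈ 0.9072

0.9072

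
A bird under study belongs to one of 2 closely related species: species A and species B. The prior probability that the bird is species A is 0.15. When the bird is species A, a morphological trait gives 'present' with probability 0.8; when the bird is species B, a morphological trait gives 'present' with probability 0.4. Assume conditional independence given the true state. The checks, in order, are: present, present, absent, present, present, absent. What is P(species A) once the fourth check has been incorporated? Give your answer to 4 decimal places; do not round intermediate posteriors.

After 'present': P(species A) = 0.8·0.1500 / (0.8·0.1500 + 0.4·0.8500) ≈ 0.2609
After 'present': P(species A) = 0.8·0.2609 / (0.8·0.2609 + 0.4·0.7391) ≈ 0.4138
After 'absent': P(species A) = 0.2·0.4138 / (0.2·0.4138 + 0.6·0.5862) ≈ 0.1905
After 'present': P(species A) = 0.8·0.1905 / (0.8·0.1905 + 0.4·0.8095) ≈ 0.3200

0.3200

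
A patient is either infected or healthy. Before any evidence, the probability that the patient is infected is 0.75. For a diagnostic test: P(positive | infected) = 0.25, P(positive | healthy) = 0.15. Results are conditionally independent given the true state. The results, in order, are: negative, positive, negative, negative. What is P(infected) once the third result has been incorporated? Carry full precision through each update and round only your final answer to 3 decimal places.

0.796

After 'negative': P(infected) = 0.75·0.7500 / (0.75·0.7500 + 0.85·0.2500) ≈ 0.7258
After 'positive': P(infected) = 0.25·0.7258 / (0.25·0.7258 + 0.15·0.2742) ≈ 0.8152
After 'negative': P(infected) = 0.75·0.8152 / (0.75·0.8152 + 0.85·0.1848) ≈ 0.7956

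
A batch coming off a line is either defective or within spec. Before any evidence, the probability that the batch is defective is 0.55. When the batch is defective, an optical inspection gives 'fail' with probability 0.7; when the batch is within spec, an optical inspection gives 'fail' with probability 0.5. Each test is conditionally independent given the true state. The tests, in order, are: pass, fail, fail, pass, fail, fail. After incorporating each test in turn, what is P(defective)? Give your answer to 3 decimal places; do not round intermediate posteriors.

Each posterior becomes the prior for the next update.
After 'pass': P(defective) = 0.3·0.5500 / (0.3·0.5500 + 0.5·0.4500) ≈ 0.4231
After 'fail': P(defective) = 0.7·0.4231 / (0.7·0.4231 + 0.5·0.5769) ≈ 0.5066
After 'fail': P(defective) = 0.7·0.5066 / (0.7·0.5066 + 0.5·0.4934) ≈ 0.5897
After 'pass': P(defective) = 0.3·0.5897 / (0.3·0.5897 + 0.5·0.4103) ≈ 0.4631
After 'fail': P(defective) = 0.7·0.4631 / (0.7·0.4631 + 0.5·0.5369) ≈ 0.5470
After 'fail': P(defective) = 0.7·0.5470 / (0.7·0.5470 + 0.5·0.4530) ≈ 0.6283

0.628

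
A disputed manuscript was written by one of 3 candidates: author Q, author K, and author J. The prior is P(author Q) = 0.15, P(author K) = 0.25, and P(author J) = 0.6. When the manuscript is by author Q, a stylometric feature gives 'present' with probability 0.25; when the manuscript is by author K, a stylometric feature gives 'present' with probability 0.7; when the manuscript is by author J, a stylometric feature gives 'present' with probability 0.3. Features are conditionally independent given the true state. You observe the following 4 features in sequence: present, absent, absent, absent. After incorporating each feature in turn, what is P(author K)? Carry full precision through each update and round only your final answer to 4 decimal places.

0.0574

After 'present': normaliser = 0.25·0.1500 + 0.7·0.2500 + 0.3·0.6000; P(author Q) ≈ 0.0955, P(author K) ≈ 0.4459, P(author J) ≈ 0.4586
After 'absent': normaliser = 0.75·0.0955 + 0.3·0.4459 + 0.7·0.4586; P(author Q) ≈ 0.1361, P(author K) ≈ 0.2541, P(author J) ≈ 0.6098
After 'absent': normaliser = 0.75·0.1361 + 0.3·0.2541 + 0.7·0.6098; P(author Q) ≈ 0.1687, P(author K) ≈ 0.1260, P(author J) ≈ 0.7054
After 'absent': normaliser = 0.75·0.1687 + 0.3·0.1260 + 0.7·0.7054; P(author Q) ≈ 0.1923, P(author K) ≈ 0.0574, P(author J) ≈ 0.7503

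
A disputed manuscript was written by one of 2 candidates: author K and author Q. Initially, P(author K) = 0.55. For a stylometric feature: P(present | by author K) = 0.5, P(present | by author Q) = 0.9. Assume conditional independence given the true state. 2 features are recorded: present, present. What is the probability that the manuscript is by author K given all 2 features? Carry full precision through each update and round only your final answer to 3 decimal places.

After 'present': P(author K) = 0.5·0.5500 / (0.5·0.5500 + 0.9·0.4500) ≈ 0.4044
After 'present': P(author K) = 0.5·0.4044 / (0.5·0.4044 + 0.9·0.5956) ≈ 0.2739

0.274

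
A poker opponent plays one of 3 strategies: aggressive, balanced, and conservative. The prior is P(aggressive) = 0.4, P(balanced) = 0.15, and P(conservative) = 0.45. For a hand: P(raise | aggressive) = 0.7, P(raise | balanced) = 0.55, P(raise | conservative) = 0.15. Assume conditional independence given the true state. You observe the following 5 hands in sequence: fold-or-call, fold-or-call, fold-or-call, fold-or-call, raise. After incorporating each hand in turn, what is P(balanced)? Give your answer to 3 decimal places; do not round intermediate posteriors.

0.083

After 'fold-or-call': normaliser = 0.3·0.4000 + 0.45·0.1500 + 0.85·0.4500; P(aggressive) ≈ 0.2105, P(balanced) ≈ 0.1184, P(conservative) ≈ 0.6711
After 'fold-or-call': normaliser = 0.3·0.2105 + 0.45·0.1184 + 0.85·0.6711; P(aggressive) ≈ 0.0920, P(balanced) ≈ 0.0776, P(conservative) ≈ 0.8305
After 'fold-or-call': normaliser = 0.3·0.0920 + 0.45·0.0776 + 0.85·0.8305; P(aggressive) ≈ 0.0359, P(balanced) ≈ 0.0454, P(conservative) ≈ 0.9187
After 'fold-or-call': normaliser = 0.3·0.0359 + 0.45·0.0454 + 0.85·0.9187; P(aggressive) ≈ 0.0133, P(balanced) ≈ 0.0252, P(conservative) ≈ 0.9616
After 'raise': normaliser = 0.7·0.0133 + 0.55·0.0252 + 0.15·0.9616; P(aggressive) ≈ 0.0555, P(balanced) ≈ 0.0827, P(conservative) ≈ 0.8618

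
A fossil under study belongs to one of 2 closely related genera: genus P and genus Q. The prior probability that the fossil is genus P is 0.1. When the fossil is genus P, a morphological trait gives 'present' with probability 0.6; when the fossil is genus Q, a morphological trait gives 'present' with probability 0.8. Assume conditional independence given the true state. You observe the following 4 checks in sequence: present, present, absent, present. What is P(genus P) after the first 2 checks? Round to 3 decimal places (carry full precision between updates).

0.059

Each posterior becomes the prior for the next update.
After 'present': P(genus P) = 0.6·0.1000 / (0.6·0.1000 + 0.8·0.9000) ≈ 0.0769
After 'present': P(genus P) = 0.6·0.0769 / (0.6·0.0769 + 0.8·0.9231) ≈ 0.0588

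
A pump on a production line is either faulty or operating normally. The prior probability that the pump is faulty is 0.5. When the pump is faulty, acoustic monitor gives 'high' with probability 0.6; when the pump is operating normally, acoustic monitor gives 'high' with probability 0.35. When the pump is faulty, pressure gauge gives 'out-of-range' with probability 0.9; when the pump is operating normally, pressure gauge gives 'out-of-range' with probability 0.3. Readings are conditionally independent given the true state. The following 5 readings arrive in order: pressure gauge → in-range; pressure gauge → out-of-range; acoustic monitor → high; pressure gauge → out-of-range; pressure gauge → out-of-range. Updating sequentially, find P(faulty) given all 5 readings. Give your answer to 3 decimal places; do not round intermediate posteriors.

After pressure gauge='in-range': P(faulty) = 0.1·0.5000 / (0.1·0.5000 + 0.7·0.5000) ≈ 0.1250
After pressure gauge='out-of-range': P(faulty) = 0.9·0.1250 / (0.9·0.1250 + 0.3·0.8750) ≈ 0.3000
After acoustic monitor='high': P(faulty) = 0.6·0.3000 / (0.6·0.3000 + 0.35·0.7000) ≈ 0.4235
After pressure gauge='out-of-range': P(faulty) = 0.9·0.4235 / (0.9·0.4235 + 0.3·0.5765) ≈ 0.6879
After pressure gauge='out-of-range': P(faulty) = 0.9·0.6879 / (0.9·0.6879 + 0.3·0.3121) ≈ 0.8686

0.869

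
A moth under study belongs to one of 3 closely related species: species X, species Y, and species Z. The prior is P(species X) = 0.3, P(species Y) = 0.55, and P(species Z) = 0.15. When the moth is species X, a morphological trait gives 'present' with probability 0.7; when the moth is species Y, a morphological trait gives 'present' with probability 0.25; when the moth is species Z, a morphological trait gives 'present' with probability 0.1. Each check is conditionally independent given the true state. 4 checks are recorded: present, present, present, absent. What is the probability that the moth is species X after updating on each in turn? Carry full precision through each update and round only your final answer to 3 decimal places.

0.824

After 'present': normaliser = 0.7·0.3000 + 0.25·0.5500 + 0.1·0.1500; P(species X) ≈ 0.5793, P(species Y) ≈ 0.3793, P(species Z) ≈ 0.0414
After 'present': normaliser = 0.7·0.5793 + 0.25·0.3793 + 0.1·0.0414; P(species X) ≈ 0.8038, P(species Y) ≈ 0.1880, P(species Z) ≈ 0.0082
After 'present': normaliser = 0.7·0.8038 + 0.25·0.1880 + 0.1·0.0082; P(species X) ≈ 0.9217, P(species Y) ≈ 0.0770, P(species Z) ≈ 0.0013
After 'absent': normaliser = 0.3·0.9217 + 0.75·0.0770 + 0.9·0.0013; P(species X) ≈ 0.8243, P(species Y) ≈ 0.1721, P(species Z) ≈ 0.0036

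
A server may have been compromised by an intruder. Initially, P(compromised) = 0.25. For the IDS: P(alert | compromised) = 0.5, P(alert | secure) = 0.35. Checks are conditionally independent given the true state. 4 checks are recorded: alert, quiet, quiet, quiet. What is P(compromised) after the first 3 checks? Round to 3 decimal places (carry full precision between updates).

After 'alert': P(compromised) = 0.5·0.2500 / (0.5·0.2500 + 0.35·0.7500) ≈ 0.3226
After 'quiet': P(compromised) = 0.5·0.3226 / (0.5·0.3226 + 0.65·0.6774) ≈ 0.2681
After 'quiet': P(compromised) = 0.5·0.2681 / (0.5·0.2681 + 0.65·0.7319) ≈ 0.2198

0.220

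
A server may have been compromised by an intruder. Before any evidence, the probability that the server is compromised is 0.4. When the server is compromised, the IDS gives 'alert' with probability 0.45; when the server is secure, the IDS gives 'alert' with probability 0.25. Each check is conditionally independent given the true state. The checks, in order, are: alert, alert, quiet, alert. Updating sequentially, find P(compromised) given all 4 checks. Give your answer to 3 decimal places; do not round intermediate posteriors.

After 'alert': P(compromised) = 0.45·0.4000 / (0.45·0.4000 + 0.25·0.6000) ≈ 0.5455
After 'alert': P(compromised) = 0.45·0.5455 / (0.45·0.5455 + 0.25·0.4545) ≈ 0.6835
After 'quiet': P(compromised) = 0.55·0.6835 / (0.55·0.6835 + 0.75·0.3165) ≈ 0.6130
After 'alert': P(compromised) = 0.45·0.6130 / (0.45·0.6130 + 0.25·0.3870) ≈ 0.7403

0.740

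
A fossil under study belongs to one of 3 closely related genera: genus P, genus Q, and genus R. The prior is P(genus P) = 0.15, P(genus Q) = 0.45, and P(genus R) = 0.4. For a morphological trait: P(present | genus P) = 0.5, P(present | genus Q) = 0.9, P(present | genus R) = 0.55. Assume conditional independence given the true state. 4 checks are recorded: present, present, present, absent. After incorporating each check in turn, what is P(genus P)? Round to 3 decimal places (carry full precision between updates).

After 'present': normaliser = 0.5·0.1500 + 0.9·0.4500 + 0.55·0.4000; P(genus P) ≈ 0.1071, P(genus Q) ≈ 0.5786, P(genus R) ≈ 0.3143
After 'present': normaliser = 0.5·0.1071 + 0.9·0.5786 + 0.55·0.3143; P(genus P) ≈ 0.0717, P(genus Q) ≈ 0.6969, P(genus R) ≈ 0.2314
After 'present': normaliser = 0.5·0.0717 + 0.9·0.6969 + 0.55·0.2314; P(genus P) ≈ 0.0454, P(genus Q) ≈ 0.7936, P(genus R) ≈ 0.1610
After 'absent': normaliser = 0.5·0.0454 + 0.1·0.7936 + 0.45·0.1610; P(genus P) ≈ 0.1300, P(genus Q) ≈ 0.4548, P(genus R) ≈ 0.4152

0.130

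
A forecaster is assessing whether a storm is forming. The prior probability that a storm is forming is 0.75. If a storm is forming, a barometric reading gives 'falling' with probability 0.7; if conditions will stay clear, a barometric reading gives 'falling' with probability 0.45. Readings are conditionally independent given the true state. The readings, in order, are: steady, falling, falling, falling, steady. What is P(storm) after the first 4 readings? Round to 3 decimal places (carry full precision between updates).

Apply Bayes' rule sequentially, carrying P(storm) forward.
After 'steady': P(storm) = 0.3·0.7500 / (0.3·0.7500 + 0.55·0.2500) ≈ 0.6207
After 'falling': P(storm) = 0.7·0.6207 / (0.7·0.6207 + 0.45·0.3793) ≈ 0.7179
After 'falling': P(storm) = 0.7·0.7179 / (0.7·0.7179 + 0.45·0.2821) ≈ 0.7984
After 'falling': P(storm) = 0.7·0.7984 / (0.7·0.7984 + 0.45·0.2016) ≈ 0.8603

0.860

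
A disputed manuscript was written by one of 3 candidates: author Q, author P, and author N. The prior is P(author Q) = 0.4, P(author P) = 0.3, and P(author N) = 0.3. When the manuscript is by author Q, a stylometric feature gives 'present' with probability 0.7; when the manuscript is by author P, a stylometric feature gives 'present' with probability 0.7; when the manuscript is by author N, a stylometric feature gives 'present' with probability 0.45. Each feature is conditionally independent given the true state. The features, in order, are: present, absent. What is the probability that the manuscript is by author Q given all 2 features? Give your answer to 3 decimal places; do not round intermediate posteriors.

After 'present': normaliser = 0.7·0.4000 + 0.7·0.3000 + 0.45·0.3000; P(author Q) ≈ 0.4480, P(author P) ≈ 0.3360, P(author N) ≈ 0.2160
After 'absent': normaliser = 0.3·0.4480 + 0.3·0.3360 + 0.55·0.2160; P(author Q) ≈ 0.3797, P(author P) ≈ 0.2847, P(author N) ≈ 0.3356

0.380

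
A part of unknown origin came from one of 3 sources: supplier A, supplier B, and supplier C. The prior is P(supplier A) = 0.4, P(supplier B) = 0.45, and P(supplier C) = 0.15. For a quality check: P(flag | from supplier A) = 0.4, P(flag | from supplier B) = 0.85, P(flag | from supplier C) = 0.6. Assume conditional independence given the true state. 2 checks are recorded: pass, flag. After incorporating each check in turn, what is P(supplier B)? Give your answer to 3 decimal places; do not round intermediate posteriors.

0.303

After 'pass': normaliser = 0.6·0.4000 + 0.15·0.4500 + 0.4·0.1500; P(supplier A) ≈ 0.6531, P(supplier B) ≈ 0.1837, P(supplier C) ≈ 0.1633
After 'flag': normaliser = 0.4·0.6531 + 0.85·0.1837 + 0.6·0.1633; P(supplier A) ≈ 0.5069, P(supplier B) ≈ 0.3030, P(supplier C) ≈ 0.1901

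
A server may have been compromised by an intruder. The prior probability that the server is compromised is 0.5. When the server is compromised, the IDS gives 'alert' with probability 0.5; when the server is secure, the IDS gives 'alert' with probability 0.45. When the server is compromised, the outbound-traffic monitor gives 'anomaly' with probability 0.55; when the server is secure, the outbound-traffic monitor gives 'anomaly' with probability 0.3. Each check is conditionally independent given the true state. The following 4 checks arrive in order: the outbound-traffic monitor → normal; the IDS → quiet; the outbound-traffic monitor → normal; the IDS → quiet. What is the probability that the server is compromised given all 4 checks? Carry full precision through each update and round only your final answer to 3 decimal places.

0.255

Apply Bayes' rule sequentially, carrying P(compromised) forward.
After the outbound-traffic monitor='normal': P(compromised) = 0.45·0.5000 / (0.45·0.5000 + 0.7·0.5000) ≈ 0.3913
After the IDS='quiet': P(compromised) = 0.5·0.3913 / (0.5·0.3913 + 0.55·0.6087) ≈ 0.3689
After the outbound-traffic monitor='normal': P(compromised) = 0.45·0.3689 / (0.45·0.3689 + 0.7·0.6311) ≈ 0.2731
After the IDS='quiet': P(compromised) = 0.5·0.2731 / (0.5·0.2731 + 0.55·0.7269) ≈ 0.2546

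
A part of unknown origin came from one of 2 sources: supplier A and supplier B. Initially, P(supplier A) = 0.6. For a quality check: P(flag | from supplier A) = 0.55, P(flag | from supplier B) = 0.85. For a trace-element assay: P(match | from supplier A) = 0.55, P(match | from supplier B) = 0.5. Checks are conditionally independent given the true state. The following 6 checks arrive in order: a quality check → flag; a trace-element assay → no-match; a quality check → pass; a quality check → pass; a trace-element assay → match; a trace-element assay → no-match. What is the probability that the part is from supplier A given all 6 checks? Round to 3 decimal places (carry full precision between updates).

0.886

After a quality check='flag': P(supplier A) = 0.55·0.6000 / (0.55·0.6000 + 0.85·0.4000) ≈ 0.4925
After a trace-element assay='no-match': P(supplier A) = 0.45·0.4925 / (0.45·0.4925 + 0.5·0.5075) ≈ 0.4662
After a quality check='pass': P(supplier A) = 0.45·0.4662 / (0.45·0.4662 + 0.15·0.5338) ≈ 0.7238
After a quality check='pass': P(supplier A) = 0.45·0.7238 / (0.45·0.7238 + 0.15·0.2762) ≈ 0.8872
After a trace-element assay='match': P(supplier A) = 0.55·0.8872 / (0.55·0.8872 + 0.5·0.1128) ≈ 0.8964
After a trace-element assay='no-match': P(supplier A) = 0.45·0.8964 / (0.45·0.8964 + 0.5·0.1036) ≈ 0.8861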